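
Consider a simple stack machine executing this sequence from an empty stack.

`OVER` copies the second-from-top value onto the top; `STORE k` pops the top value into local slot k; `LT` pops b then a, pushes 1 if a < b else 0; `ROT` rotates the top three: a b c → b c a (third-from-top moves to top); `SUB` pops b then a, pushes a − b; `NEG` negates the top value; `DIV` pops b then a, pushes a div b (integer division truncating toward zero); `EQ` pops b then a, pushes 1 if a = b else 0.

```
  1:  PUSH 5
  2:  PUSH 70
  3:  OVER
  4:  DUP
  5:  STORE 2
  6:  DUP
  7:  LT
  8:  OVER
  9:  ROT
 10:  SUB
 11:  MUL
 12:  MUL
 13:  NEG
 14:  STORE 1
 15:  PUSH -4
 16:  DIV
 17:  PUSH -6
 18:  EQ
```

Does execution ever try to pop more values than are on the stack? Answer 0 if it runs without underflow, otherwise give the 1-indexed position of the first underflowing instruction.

16

PUSH 5  → 5
PUSH 70 → 5 70
OVER    → 5 70 5
DUP     → 5 70 5 5
STORE 2 → 5 70 5
DUP     → 5 70 5 5
LT      → 5 70 0
OVER    → 5 70 0 70
ROT     → 5 0 70 70
SUB     → 5 0 0
MUL     → 5 0
MUL     → 0
NEG     → 0
STORE 1 → (empty)
PUSH -4 → -4
DIV  — needs 2 operands, stack has 1 → underflow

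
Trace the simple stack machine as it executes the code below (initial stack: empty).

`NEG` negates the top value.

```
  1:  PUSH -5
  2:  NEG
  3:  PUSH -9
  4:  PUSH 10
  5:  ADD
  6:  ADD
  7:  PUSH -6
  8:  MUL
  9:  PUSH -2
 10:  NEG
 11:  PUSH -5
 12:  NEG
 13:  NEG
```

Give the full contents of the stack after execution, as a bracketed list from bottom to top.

[-36, 2, -5]

PUSH -5 → [-5]
NEG     → [5]
PUSH -9 → [5, -9]
PUSH 10 → [5, -9, 10]
ADD     → [5, 1]
ADD     → [6]
PUSH -6 → [6, -6]
MUL     → [-36]
PUSH -2 → [-36, -2]
NEG     → [-36, 2]
PUSH -5 → [-36, 2, -5]
NEG     → [-36, 2, 5]
NEG     → [-36, 2, -5]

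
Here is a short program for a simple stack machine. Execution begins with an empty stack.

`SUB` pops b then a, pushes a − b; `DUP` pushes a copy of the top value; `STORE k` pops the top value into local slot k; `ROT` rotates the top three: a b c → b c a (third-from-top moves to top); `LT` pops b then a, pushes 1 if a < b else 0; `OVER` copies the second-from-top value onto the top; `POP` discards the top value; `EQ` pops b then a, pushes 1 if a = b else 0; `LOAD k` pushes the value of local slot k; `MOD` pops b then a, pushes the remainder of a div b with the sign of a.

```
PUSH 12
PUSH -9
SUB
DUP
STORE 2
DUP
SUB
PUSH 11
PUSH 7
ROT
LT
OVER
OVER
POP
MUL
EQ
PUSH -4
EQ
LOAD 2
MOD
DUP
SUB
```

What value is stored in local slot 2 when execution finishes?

21

PUSH 12 → 12
PUSH -9 → 12 -9
SUB     → 21
DUP     → 21 21
STORE 2 → 21
DUP     → 21 21
SUB     → 0
PUSH 11 → 0 11
PUSH 7  → 0 11 7
ROT     → 11 7 0
LT      → 11 0
OVER    → 11 0 11
OVER    → 11 0 11 0
POP     → 11 0 11
MUL     → 11 0
EQ      → 0
PUSH -4 → 0 -4
EQ      → 0
LOAD 2  → 0 21
MOD     → 0
DUP     → 0 0
SUB     → 0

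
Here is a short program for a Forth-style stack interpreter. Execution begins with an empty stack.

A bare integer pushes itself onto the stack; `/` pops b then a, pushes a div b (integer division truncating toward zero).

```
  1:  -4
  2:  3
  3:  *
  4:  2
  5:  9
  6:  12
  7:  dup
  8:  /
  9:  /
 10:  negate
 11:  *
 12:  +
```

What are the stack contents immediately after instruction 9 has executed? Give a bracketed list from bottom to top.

[-12, 2, 9]

-4   -4
3    -4 3
*    -12
2    -12 2
9    -12 2 9
12   -12 2 9 12
dup  -12 2 9 12 12
/    -12 2 9 1
/    -12 2 9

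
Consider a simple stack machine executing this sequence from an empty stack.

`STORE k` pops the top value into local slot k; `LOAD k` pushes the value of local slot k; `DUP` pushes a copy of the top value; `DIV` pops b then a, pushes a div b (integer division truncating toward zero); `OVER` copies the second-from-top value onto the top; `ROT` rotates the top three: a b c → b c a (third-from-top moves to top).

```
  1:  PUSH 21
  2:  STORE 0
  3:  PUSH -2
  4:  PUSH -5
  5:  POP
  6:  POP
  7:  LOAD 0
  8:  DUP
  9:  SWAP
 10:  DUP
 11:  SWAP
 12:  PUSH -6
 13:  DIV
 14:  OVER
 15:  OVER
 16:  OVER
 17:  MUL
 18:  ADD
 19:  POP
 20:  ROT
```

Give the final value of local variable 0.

PUSH 21 → 21
STORE 0 → (empty)
PUSH -2 → -2
PUSH -5 → -2 -5
POP     → -2
POP     → (empty)
LOAD 0  → 21
DUP     → 21 21
SWAP    → 21 21
DUP     → 21 21 21
SWAP    → 21 21 21
PUSH -6 → 21 21 21 -6
DIV     → 21 21 -3
OVER    → 21 21 -3 21
OVER    → 21 21 -3 21 -3
OVER    → 21 21 -3 21 -3 21
MUL     → 21 21 -3 21 -63
ADD     → 21 21 -3 -42
POP     → 21 21 -3
ROT     → 21 -3 21

21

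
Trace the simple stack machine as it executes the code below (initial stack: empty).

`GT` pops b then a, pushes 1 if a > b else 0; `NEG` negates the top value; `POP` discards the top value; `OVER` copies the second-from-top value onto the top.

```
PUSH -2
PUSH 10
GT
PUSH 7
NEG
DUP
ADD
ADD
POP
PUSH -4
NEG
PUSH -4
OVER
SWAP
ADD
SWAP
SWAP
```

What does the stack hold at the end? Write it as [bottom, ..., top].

PUSH -2 → -2
PUSH 10 → -2 10
GT      → 0
PUSH 7  → 0 7
NEG     → 0 -7
DUP     → 0 -7 -7
ADD     → 0 -14
ADD     → -14
POP     → (empty)
PUSH -4 → -4
NEG     → 4
PUSH -4 → 4 -4
OVER    → 4 -4 4
SWAP    → 4 4 -4
ADD     → 4 0
SWAP    → 0 4
SWAP    → 4 0

[4, 0]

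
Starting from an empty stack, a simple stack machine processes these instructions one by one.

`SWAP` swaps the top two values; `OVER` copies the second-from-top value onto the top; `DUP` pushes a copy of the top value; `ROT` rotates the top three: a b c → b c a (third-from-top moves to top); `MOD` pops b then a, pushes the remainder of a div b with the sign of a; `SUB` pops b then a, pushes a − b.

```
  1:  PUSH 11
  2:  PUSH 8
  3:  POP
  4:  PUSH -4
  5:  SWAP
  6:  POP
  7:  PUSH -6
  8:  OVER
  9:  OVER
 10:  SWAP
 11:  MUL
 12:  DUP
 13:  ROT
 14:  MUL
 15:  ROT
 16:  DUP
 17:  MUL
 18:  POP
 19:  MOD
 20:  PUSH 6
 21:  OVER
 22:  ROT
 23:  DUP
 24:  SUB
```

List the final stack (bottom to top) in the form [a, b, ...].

[6, 24, 0]

PUSH 11 -> 11
PUSH 8  -> 11 8
POP     -> 11
PUSH -4 -> 11 -4
SWAP    -> -4 11
POP     -> -4
PUSH -6 -> -4 -6
OVER    -> -4 -6 -4
OVER    -> -4 -6 -4 -6
SWAP    -> -4 -6 -6 -4
MUL     -> -4 -6 24
DUP     -> -4 -6 24 24
ROT     -> -4 24 24 -6
MUL     -> -4 24 -144
ROT     -> 24 -144 -4
DUP     -> 24 -144 -4 -4
MUL     -> 24 -144 16
POP     -> 24 -144
MOD     -> 24
PUSH 6  -> 24 6
OVER    -> 24 6 24
ROT     -> 6 24 24
DUP     -> 6 24 24 24
SUB     -> 6 24 0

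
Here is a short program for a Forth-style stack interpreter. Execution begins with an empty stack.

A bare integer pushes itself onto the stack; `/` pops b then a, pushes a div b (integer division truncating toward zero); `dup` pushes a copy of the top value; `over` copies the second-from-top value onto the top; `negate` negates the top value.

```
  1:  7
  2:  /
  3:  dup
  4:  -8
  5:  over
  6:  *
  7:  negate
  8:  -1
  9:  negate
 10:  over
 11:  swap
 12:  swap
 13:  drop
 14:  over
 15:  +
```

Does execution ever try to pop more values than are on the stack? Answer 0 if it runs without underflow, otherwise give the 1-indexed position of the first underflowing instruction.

2

7  [7]
/  — needs 2 operands, stack has 1 → underflow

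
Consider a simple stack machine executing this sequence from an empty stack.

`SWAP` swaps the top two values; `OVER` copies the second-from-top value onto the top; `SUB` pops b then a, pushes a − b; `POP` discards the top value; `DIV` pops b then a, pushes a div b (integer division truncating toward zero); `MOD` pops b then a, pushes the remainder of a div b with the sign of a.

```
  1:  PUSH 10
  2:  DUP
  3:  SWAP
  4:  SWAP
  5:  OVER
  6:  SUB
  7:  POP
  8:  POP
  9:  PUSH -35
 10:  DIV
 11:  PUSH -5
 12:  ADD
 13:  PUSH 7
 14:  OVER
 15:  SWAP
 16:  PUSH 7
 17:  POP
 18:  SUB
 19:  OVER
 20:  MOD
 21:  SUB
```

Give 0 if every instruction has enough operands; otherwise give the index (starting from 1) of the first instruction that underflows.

PUSH 10   [10]
DUP       [10, 10]
SWAP      [10, 10]
SWAP      [10, 10]
OVER      [10, 10, 10]
SUB       [10, 0]
POP       [10]
POP       []
PUSH -35  [-35]
DIV  — needs 2 operands, stack has 1 → underflow

10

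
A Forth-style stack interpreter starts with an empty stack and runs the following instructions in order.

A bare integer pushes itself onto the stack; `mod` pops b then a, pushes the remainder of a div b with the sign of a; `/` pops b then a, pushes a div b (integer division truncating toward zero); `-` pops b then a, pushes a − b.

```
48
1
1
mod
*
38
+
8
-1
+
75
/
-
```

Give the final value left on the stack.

48  : 48
1   : 48 1
1   : 48 1 1
mod : 48 0
*   : 0
38  : 0 38
+   : 38
8   : 38 8
-1  : 38 8 -1
+   : 38 7
75  : 38 7 75
/   : 38 0
-   : 38

38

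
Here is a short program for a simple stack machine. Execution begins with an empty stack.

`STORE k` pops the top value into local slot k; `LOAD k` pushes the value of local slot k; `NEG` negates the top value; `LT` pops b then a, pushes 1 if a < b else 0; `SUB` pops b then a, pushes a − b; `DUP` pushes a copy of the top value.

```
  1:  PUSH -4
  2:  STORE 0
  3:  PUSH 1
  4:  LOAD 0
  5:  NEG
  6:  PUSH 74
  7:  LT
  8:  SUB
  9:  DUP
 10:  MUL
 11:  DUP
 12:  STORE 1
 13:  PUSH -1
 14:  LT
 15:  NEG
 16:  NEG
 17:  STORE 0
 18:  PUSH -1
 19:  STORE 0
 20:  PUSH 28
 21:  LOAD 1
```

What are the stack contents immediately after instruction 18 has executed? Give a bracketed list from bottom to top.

[-1]

PUSH -4 → -4
STORE 0 → (empty)
PUSH 1  → 1
LOAD 0  → 1 -4
NEG     → 1 4
PUSH 74 → 1 4 74
LT      → 1 1
SUB     → 0
DUP     → 0 0
MUL     → 0
DUP     → 0 0
STORE 1 → 0
PUSH -1 → 0 -1
LT      → 0
NEG     → 0
NEG     → 0
STORE 0 → (empty)
PUSH -1 → -1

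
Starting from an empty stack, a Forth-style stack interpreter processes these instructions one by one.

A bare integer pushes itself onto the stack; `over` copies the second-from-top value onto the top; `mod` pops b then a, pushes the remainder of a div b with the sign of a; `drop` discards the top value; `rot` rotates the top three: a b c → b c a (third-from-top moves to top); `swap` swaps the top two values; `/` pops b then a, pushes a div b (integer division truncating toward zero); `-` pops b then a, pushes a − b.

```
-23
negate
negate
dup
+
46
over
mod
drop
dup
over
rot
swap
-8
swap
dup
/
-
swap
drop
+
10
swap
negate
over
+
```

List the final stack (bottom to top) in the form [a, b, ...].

[10, 65]

-23     [-23]
negate  [23]
negate  [-23]
dup     [-23, -23]
+       [-46]
46      [-46, 46]
over    [-46, 46, -46]
mod     [-46, 0]
drop    [-46]
dup     [-46, -46]
over    [-46, -46, -46]
rot     [-46, -46, -46]
swap    [-46, -46, -46]
-8      [-46, -46, -46, -8]
swap    [-46, -46, -8, -46]
dup     [-46, -46, -8, -46, -46]
/       [-46, -46, -8, 1]
-       [-46, -46, -9]
swap    [-46, -9, -46]
drop    [-46, -9]
+       [-55]
10      [-55, 10]
swap    [10, -55]
negate  [10, 55]
over    [10, 55, 10]
+       [10, 65]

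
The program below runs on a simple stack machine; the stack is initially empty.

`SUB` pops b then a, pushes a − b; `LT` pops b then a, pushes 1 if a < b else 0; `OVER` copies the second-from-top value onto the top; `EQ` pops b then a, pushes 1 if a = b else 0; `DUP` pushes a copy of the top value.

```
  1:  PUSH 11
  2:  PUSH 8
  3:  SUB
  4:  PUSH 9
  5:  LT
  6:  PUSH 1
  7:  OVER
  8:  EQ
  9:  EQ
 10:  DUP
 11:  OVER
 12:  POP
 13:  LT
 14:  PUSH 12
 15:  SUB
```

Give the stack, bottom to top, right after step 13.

PUSH 11 -> [11]
PUSH 8  -> [11, 8]
SUB     -> [3]
PUSH 9  -> [3, 9]
LT      -> [1]
PUSH 1  -> [1, 1]
OVER    -> [1, 1, 1]
EQ      -> [1, 1]
EQ      -> [1]
DUP     -> [1, 1]
OVER    -> [1, 1, 1]
POP     -> [1, 1]
LT      -> [0]

[0]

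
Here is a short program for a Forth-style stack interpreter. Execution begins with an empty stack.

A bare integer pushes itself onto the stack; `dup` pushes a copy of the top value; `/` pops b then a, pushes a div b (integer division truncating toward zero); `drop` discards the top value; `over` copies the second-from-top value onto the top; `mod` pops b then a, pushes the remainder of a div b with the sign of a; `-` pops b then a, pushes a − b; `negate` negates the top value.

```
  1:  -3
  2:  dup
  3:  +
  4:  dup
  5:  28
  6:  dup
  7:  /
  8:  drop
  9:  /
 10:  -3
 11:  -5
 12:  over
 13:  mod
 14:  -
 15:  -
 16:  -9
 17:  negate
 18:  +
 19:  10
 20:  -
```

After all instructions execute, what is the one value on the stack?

1

-3      [-3]
dup     [-3, -3]
+       [-6]
dup     [-6, -6]
28      [-6, -6, 28]
dup     [-6, -6, 28, 28]
/       [-6, -6, 1]
drop    [-6, -6]
/       [1]
-3      [1, -3]
-5      [1, -3, -5]
over    [1, -3, -5, -3]
mod     [1, -3, -2]
-       [1, -1]
-       [2]
-9      [2, -9]
negate  [2, 9]
+       [11]
10      [11, 10]
-       [1]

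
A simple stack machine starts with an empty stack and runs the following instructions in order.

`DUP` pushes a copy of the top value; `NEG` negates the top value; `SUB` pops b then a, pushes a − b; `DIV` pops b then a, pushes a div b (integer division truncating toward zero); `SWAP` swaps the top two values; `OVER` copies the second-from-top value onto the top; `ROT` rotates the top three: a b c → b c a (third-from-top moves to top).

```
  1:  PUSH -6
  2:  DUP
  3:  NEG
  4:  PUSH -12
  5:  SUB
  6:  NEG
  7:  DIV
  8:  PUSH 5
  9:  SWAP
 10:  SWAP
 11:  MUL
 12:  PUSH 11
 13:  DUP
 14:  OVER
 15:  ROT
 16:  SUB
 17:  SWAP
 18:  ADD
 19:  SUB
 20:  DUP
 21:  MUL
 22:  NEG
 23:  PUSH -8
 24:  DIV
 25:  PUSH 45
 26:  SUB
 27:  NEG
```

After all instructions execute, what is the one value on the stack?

PUSH -6  -> [-6]
DUP      -> [-6, -6]
NEG      -> [-6, 6]
PUSH -12 -> [-6, 6, -12]
SUB      -> [-6, 18]
NEG      -> [-6, -18]
DIV      -> [0]
PUSH 5   -> [0, 5]
SWAP     -> [5, 0]
SWAP     -> [0, 5]
MUL      -> [0]
PUSH 11  -> [0, 11]
DUP      -> [0, 11, 11]
OVER     -> [0, 11, 11, 11]
ROT      -> [0, 11, 11, 11]
SUB      -> [0, 11, 0]
SWAP     -> [0, 0, 11]
ADD      -> [0, 11]
SUB      -> [-11]
DUP      -> [-11, -11]
MUL      -> [121]
NEG      -> [-121]
PUSH -8  -> [-121, -8]
DIV      -> [15]
PUSH 45  -> [15, 45]
SUB      -> [-30]
NEG      -> [30]

30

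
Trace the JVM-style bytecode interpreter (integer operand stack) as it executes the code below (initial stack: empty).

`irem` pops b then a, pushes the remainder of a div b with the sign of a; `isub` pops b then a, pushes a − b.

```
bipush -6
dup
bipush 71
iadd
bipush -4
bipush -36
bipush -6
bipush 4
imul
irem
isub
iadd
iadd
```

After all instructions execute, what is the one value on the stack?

67

bipush -6   -6
dup         -6 -6
bipush 71   -6 -6 71
iadd        -6 65
bipush -4   -6 65 -4
bipush -36  -6 65 -4 -36
bipush -6   -6 65 -4 -36 -6
bipush 4    -6 65 -4 -36 -6 4
imul        -6 65 -4 -36 -24
irem        -6 65 -4 -12
isub        -6 65 8
iadd        -6 73
iadd        67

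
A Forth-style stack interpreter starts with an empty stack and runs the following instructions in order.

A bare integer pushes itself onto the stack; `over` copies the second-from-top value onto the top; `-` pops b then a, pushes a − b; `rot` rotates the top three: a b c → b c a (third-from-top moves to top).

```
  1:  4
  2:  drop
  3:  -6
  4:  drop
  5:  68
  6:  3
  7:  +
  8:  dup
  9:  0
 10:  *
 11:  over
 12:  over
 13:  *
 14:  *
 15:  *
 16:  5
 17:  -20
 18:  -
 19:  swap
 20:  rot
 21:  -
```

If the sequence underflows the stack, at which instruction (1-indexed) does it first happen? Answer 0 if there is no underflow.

20

4     [4]
drop  []
-6    [-6]
drop  []
68    [68]
3     [68, 3]
+     [71]
dup   [71, 71]
0     [71, 71, 0]
*     [71, 0]
over  [71, 0, 71]
over  [71, 0, 71, 0]
*     [71, 0, 0]
*     [71, 0]
*     [0]
5     [0, 5]
-20   [0, 5, -20]
-     [0, 25]
swap  [25, 0]
rot  — needs 3 operands, stack has 2 → underflow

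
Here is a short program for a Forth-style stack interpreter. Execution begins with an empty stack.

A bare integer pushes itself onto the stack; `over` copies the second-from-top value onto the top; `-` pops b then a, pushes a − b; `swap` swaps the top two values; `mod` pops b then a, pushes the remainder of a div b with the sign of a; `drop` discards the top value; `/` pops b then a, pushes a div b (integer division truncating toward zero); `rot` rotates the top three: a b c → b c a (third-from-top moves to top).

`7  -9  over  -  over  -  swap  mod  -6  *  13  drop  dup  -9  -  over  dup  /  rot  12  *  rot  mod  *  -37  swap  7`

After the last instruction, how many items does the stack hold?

7     [7]
-9    [7, -9]
over  [7, -9, 7]
-     [7, -16]
over  [7, -16, 7]
-     [7, -23]
swap  [-23, 7]
mod   [-2]
-6    [-2, -6]
*     [12]
13    [12, 13]
drop  [12]
dup   [12, 12]
-9    [12, 12, -9]
-     [12, 21]
over  [12, 21, 12]
dup   [12, 21, 12, 12]
/     [12, 21, 1]
rot   [21, 1, 12]
12    [21, 1, 12, 12]
*     [21, 1, 144]
rot   [1, 144, 21]
mod   [1, 18]
*     [18]
-37   [18, -37]
swap  [-37, 18]
7     [-37, 18, 7]

3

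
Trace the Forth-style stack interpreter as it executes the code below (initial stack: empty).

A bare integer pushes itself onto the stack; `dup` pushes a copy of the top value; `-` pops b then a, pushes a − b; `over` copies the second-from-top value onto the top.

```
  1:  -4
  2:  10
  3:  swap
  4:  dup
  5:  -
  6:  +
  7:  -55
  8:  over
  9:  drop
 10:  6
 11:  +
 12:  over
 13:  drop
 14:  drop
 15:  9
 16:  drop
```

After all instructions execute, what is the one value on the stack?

-4   -> -4
10   -> -4 10
swap -> 10 -4
dup  -> 10 -4 -4
-    -> 10 0
+    -> 10
-55  -> 10 -55
over -> 10 -55 10
drop -> 10 -55
6    -> 10 -55 6
+    -> 10 -49
over -> 10 -49 10
drop -> 10 -49
drop -> 10
9    -> 10 9
drop -> 10

10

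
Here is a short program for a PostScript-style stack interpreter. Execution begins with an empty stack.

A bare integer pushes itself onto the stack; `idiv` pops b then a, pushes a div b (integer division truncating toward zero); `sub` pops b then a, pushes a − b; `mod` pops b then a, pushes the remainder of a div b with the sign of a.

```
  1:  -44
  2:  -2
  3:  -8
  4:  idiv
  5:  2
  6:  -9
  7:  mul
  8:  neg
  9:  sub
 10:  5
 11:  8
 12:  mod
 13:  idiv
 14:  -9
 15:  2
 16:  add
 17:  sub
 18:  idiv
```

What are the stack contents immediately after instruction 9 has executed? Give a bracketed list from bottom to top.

[-44, -18]

-44   -44
-2    -44 -2
-8    -44 -2 -8
idiv  -44 0
2     -44 0 2
-9    -44 0 2 -9
mul   -44 0 -18
neg   -44 0 18
sub   -44 -18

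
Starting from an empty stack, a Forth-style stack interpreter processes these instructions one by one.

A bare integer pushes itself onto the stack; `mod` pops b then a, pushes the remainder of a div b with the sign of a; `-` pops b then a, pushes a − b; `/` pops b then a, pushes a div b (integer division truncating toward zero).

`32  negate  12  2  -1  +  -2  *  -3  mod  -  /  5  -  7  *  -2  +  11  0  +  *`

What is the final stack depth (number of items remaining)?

32     : [32]
negate : [-32]
12     : [-32, 12]
2      : [-32, 12, 2]
-1     : [-32, 12, 2, -1]
+      : [-32, 12, 1]
-2     : [-32, 12, 1, -2]
*      : [-32, 12, -2]
-3     : [-32, 12, -2, -3]
mod    : [-32, 12, -2]
-      : [-32, 14]
/      : [-2]
5      : [-2, 5]
-      : [-7]
7      : [-7, 7]
*      : [-49]
-2     : [-49, -2]
+      : [-51]
11     : [-51, 11]
0      : [-51, 11, 0]
+      : [-51, 11]
*      : [-561]

1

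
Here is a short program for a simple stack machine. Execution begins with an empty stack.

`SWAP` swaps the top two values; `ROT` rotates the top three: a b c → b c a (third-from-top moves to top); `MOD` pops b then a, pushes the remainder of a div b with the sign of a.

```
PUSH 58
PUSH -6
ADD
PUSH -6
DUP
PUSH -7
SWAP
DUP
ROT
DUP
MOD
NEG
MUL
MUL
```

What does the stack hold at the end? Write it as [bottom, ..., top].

[52, -6, 0]

PUSH 58 : [58]
PUSH -6 : [58, -6]
ADD     : [52]
PUSH -6 : [52, -6]
DUP     : [52, -6, -6]
PUSH -7 : [52, -6, -6, -7]
SWAP    : [52, -6, -7, -6]
DUP     : [52, -6, -7, -6, -6]
ROT     : [52, -6, -6, -6, -7]
DUP     : [52, -6, -6, -6, -7, -7]
MOD     : [52, -6, -6, -6, 0]
NEG     : [52, -6, -6, -6, 0]
MUL     : [52, -6, -6, 0]
MUL     : [52, -6, 0]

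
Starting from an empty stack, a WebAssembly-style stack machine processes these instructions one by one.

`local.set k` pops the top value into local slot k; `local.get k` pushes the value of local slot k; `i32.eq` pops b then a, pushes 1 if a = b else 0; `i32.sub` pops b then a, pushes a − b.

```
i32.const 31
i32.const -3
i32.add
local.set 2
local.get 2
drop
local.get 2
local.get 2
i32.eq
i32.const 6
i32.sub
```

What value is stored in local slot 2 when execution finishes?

28

i32.const 31 → 31
i32.const -3 → 31 -3
i32.add      → 28
local.set 2  → (empty)
local.get 2  → 28
drop         → (empty)
local.get 2  → 28
local.get 2  → 28 28
i32.eq       → 1
i32.const 6  → 1 6
i32.sub      → -5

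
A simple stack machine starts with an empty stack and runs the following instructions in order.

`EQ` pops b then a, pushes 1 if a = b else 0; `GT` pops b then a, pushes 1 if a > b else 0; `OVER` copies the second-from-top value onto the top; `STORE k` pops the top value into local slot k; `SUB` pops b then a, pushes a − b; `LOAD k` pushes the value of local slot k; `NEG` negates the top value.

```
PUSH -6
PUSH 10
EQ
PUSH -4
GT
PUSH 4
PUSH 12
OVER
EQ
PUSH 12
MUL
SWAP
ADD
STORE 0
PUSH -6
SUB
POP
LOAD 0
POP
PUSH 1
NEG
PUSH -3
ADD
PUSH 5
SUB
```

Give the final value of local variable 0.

PUSH -6 -> [-6]
PUSH 10 -> [-6, 10]
EQ      -> [0]
PUSH -4 -> [0, -4]
GT      -> [1]
PUSH 4  -> [1, 4]
PUSH 12 -> [1, 4, 12]
OVER    -> [1, 4, 12, 4]
EQ      -> [1, 4, 0]
PUSH 12 -> [1, 4, 0, 12]
MUL     -> [1, 4, 0]
SWAP    -> [1, 0, 4]
ADD     -> [1, 4]
STORE 0 -> [1]
PUSH -6 -> [1, -6]
SUB     -> [7]
POP     -> []
LOAD 0  -> [4]
POP     -> []
PUSH 1  -> [1]
NEG     -> [-1]
PUSH -3 -> [-1, -3]
ADD     -> [-4]
PUSH 5  -> [-4, 5]
SUB     -> [-9]

4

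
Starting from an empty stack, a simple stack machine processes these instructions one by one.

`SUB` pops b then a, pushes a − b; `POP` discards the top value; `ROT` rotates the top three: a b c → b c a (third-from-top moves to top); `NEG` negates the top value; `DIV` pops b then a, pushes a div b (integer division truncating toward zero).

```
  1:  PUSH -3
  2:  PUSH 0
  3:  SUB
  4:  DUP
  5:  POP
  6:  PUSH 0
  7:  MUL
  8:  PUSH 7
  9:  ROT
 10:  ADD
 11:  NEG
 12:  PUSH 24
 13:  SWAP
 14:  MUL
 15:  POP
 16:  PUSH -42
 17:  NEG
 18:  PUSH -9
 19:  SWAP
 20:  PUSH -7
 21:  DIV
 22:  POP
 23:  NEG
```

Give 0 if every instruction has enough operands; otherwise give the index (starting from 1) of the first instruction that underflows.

PUSH -3  -3
PUSH 0   -3 0
SUB      -3
DUP      -3 -3
POP      -3
PUSH 0   -3 0
MUL      0
PUSH 7   0 7
ROT  — needs 3 operands, stack has 2 → underflow

9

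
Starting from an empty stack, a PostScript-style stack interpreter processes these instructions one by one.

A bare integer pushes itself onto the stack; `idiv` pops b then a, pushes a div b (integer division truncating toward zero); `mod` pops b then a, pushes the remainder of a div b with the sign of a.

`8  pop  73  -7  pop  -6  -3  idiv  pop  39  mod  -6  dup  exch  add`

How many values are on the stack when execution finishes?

2

8    : [8]
pop  : []
73   : [73]
-7   : [73, -7]
pop  : [73]
-6   : [73, -6]
-3   : [73, -6, -3]
idiv : [73, 2]
pop  : [73]
39   : [73, 39]
mod  : [34]
-6   : [34, -6]
dup  : [34, -6, -6]
exch : [34, -6, -6]
add  : [34, -12]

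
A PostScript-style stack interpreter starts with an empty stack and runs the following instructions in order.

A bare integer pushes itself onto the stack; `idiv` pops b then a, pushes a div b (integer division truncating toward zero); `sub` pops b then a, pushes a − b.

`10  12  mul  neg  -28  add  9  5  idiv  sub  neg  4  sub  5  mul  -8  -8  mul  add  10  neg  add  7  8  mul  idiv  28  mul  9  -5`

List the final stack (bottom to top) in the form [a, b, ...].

10   → [10]
12   → [10, 12]
mul  → [120]
neg  → [-120]
-28  → [-120, -28]
add  → [-148]
9    → [-148, 9]
5    → [-148, 9, 5]
idiv → [-148, 1]
sub  → [-149]
neg  → [149]
4    → [149, 4]
sub  → [145]
5    → [145, 5]
mul  → [725]
-8   → [725, -8]
-8   → [725, -8, -8]
mul  → [725, 64]
add  → [789]
10   → [789, 10]
neg  → [789, -10]
add  → [779]
7    → [779, 7]
8    → [779, 7, 8]
mul  → [779, 56]
idiv → [13]
28   → [13, 28]
mul  → [364]
9    → [364, 9]
-5   → [364, 9, -5]

[364, 9, -5]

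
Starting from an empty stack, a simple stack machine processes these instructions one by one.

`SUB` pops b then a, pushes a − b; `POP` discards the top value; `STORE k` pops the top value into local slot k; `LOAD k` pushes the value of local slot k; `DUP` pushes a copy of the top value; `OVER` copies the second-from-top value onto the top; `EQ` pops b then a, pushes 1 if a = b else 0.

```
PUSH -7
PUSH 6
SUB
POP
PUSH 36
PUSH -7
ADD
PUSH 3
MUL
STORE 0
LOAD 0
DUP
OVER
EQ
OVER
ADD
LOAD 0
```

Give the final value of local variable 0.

87

PUSH -7 → -7
PUSH 6  → -7 6
SUB     → -13
POP     → (empty)
PUSH 36 → 36
PUSH -7 → 36 -7
ADD     → 29
PUSH 3  → 29 3
MUL     → 87
STORE 0 → (empty)
LOAD 0  → 87
DUP     → 87 87
OVER    → 87 87 87
EQ      → 87 1
OVER    → 87 1 87
ADD     → 87 88
LOAD 0  → 87 88 87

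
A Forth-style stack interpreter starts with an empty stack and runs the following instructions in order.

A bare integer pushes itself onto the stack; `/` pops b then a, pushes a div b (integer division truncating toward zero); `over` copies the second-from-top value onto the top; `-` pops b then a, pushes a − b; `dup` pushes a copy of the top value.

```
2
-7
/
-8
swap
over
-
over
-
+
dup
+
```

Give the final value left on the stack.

2     [2]
-7    [2, -7]
/     [0]
-8    [0, -8]
swap  [-8, 0]
over  [-8, 0, -8]
-     [-8, 8]
over  [-8, 8, -8]
-     [-8, 16]
+     [8]
dup   [8, 8]
+     [16]

16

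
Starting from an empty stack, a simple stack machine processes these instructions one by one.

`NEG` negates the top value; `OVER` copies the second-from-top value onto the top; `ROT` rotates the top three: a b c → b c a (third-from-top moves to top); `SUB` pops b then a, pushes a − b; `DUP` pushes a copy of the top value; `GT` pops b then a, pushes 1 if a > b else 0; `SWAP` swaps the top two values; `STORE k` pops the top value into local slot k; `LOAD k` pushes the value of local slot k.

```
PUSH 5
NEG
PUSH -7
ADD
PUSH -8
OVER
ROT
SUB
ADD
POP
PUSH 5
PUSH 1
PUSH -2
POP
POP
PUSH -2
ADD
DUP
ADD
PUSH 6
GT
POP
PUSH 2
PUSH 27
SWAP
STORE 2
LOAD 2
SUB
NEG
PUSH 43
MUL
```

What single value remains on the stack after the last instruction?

-1075

PUSH 5  -> [5]
NEG     -> [-5]
PUSH -7 -> [-5, -7]
ADD     -> [-12]
PUSH -8 -> [-12, -8]
OVER    -> [-12, -8, -12]
ROT     -> [-8, -12, -12]
SUB     -> [-8, 0]
ADD     -> [-8]
POP     -> []
PUSH 5  -> [5]
PUSH 1  -> [5, 1]
PUSH -2 -> [5, 1, -2]
POP     -> [5, 1]
POP     -> [5]
PUSH -2 -> [5, -2]
ADD     -> [3]
DUP     -> [3, 3]
ADD     -> [6]
PUSH 6  -> [6, 6]
GT      -> [0]
POP     -> []
PUSH 2  -> [2]
PUSH 27 -> [2, 27]
SWAP    -> [27, 2]
STORE 2 -> [27]
LOAD 2  -> [27, 2]
SUB     -> [25]
NEG     -> [-25]
PUSH 43 -> [-25, 43]
MUL     -> [-1075]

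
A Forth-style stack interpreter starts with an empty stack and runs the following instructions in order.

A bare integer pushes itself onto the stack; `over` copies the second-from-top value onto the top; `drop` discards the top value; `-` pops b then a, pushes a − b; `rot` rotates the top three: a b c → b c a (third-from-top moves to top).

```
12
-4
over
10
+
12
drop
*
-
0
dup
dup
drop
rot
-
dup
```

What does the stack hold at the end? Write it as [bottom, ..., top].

12   → 12
-4   → 12 -4
over → 12 -4 12
10   → 12 -4 12 10
+    → 12 -4 22
12   → 12 -4 22 12
drop → 12 -4 22
*    → 12 -88
-    → 100
0    → 100 0
dup  → 100 0 0
dup  → 100 0 0 0
drop → 100 0 0
rot  → 0 0 100
-    → 0 -100
dup  → 0 -100 -100

[0, -100, -100]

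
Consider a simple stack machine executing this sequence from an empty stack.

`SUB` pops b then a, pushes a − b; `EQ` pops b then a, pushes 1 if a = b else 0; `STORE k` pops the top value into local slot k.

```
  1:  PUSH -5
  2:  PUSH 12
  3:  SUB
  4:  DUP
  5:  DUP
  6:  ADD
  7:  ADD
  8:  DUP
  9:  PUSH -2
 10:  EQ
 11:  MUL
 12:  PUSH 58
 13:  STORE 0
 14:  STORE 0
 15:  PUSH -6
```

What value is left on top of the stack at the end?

-6

PUSH -5  [-5]
PUSH 12  [-5, 12]
SUB      [-17]
DUP      [-17, -17]
DUP      [-17, -17, -17]
ADD      [-17, -34]
ADD      [-51]
DUP      [-51, -51]
PUSH -2  [-51, -51, -2]
EQ       [-51, 0]
MUL      [0]
PUSH 58  [0, 58]
STORE 0  [0]
STORE 0  []
PUSH -6  [-6]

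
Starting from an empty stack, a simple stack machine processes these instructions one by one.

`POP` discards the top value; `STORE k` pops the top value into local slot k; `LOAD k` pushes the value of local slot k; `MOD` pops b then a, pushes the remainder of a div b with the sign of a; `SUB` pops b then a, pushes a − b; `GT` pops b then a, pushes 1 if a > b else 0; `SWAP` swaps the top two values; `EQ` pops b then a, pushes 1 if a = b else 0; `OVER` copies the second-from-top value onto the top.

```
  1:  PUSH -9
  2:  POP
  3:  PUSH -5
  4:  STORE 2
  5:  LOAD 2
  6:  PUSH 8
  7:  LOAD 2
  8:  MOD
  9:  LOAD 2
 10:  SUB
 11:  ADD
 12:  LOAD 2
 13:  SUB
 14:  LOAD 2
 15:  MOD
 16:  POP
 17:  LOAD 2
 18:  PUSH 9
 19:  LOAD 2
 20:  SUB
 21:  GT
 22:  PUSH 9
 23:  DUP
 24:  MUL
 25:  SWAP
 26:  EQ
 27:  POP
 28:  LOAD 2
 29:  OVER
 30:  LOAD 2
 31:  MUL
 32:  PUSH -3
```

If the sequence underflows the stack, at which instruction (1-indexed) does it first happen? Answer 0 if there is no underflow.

29

PUSH -9 → -9
POP     → (empty)
PUSH -5 → -5
STORE 2 → (empty)
LOAD 2  → -5
PUSH 8  → -5 8
LOAD 2  → -5 8 -5
MOD     → -5 3
LOAD 2  → -5 3 -5
SUB     → -5 8
ADD     → 3
LOAD 2  → 3 -5
SUB     → 8
LOAD 2  → 8 -5
MOD     → 3
POP     → (empty)
LOAD 2  → -5
PUSH 9  → -5 9
LOAD 2  → -5 9 -5
SUB     → -5 14
GT      → 0
PUSH 9  → 0 9
DUP     → 0 9 9
MUL     → 0 81
SWAP    → 81 0
EQ      → 0
POP     → (empty)
LOAD 2  → -5
OVER  — needs 2 operands, stack has 1 → underflow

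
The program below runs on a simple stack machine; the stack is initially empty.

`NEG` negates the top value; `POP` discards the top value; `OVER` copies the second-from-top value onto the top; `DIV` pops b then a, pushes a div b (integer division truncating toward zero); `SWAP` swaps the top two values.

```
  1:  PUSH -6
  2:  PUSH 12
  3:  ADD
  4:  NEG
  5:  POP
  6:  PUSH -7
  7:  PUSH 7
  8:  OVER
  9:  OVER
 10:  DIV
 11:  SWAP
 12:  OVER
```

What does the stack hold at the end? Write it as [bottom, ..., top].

PUSH -6 : -6
PUSH 12 : -6 12
ADD     : 6
NEG     : -6
POP     : (empty)
PUSH -7 : -7
PUSH 7  : -7 7
OVER    : -7 7 -7
OVER    : -7 7 -7 7
DIV     : -7 7 -1
SWAP    : -7 -1 7
OVER    : -7 -1 7 -1

[-7, -1, 7, -1]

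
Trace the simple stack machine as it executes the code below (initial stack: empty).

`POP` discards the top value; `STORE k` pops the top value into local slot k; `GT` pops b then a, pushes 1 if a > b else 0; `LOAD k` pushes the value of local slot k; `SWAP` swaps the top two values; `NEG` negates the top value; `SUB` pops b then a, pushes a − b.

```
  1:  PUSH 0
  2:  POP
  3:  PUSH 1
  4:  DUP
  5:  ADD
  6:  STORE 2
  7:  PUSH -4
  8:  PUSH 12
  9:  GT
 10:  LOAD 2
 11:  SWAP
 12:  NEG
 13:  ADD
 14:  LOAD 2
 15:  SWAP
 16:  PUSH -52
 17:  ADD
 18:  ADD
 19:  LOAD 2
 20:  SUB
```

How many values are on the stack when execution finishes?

1

PUSH 0   -> 0
POP      -> (empty)
PUSH 1   -> 1
DUP      -> 1 1
ADD      -> 2
STORE 2  -> (empty)
PUSH -4  -> -4
PUSH 12  -> -4 12
GT       -> 0
LOAD 2   -> 0 2
SWAP     -> 2 0
NEG      -> 2 0
ADD      -> 2
LOAD 2   -> 2 2
SWAP     -> 2 2
PUSH -52 -> 2 2 -52
ADD      -> 2 -50
ADD      -> -48
LOAD 2   -> -48 2
SUB      -> -50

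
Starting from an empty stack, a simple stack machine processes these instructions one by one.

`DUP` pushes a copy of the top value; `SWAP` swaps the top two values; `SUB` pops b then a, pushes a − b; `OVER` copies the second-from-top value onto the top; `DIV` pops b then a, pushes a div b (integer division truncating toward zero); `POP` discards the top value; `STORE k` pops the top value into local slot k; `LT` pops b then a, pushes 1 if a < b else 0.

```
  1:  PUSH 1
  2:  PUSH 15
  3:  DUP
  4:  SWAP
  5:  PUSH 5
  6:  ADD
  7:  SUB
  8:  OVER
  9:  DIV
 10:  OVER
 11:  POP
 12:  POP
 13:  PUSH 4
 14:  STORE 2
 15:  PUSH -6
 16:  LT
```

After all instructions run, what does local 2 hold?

PUSH 1  -> [1]
PUSH 15 -> [1, 15]
DUP     -> [1, 15, 15]
SWAP    -> [1, 15, 15]
PUSH 5  -> [1, 15, 15, 5]
ADD     -> [1, 15, 20]
SUB     -> [1, -5]
OVER    -> [1, -5, 1]
DIV     -> [1, -5]
OVER    -> [1, -5, 1]
POP     -> [1, -5]
POP     -> [1]
PUSH 4  -> [1, 4]
STORE 2 -> [1]
PUSH -6 -> [1, -6]
LT      -> [0]

4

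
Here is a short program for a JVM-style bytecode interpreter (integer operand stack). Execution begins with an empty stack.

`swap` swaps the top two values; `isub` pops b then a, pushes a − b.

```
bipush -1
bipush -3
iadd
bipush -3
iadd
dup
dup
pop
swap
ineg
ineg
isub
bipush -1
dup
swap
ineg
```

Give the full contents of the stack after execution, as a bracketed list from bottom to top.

bipush -1 → [-1]
bipush -3 → [-1, -3]
iadd      → [-4]
bipush -3 → [-4, -3]
iadd      → [-7]
dup       → [-7, -7]
dup       → [-7, -7, -7]
pop       → [-7, -7]
swap      → [-7, -7]
ineg      → [-7, 7]
ineg      → [-7, -7]
isub      → [0]
bipush -1 → [0, -1]
dup       → [0, -1, -1]
swap      → [0, -1, -1]
ineg      → [0, -1, 1]

[0, -1, 1]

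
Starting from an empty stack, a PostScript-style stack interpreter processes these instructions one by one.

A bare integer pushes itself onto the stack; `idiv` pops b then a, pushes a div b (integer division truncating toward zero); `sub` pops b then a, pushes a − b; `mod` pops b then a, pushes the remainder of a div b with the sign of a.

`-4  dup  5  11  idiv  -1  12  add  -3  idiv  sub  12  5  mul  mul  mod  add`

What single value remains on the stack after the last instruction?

-4   : -4
dup  : -4 -4
5    : -4 -4 5
11   : -4 -4 5 11
idiv : -4 -4 0
-1   : -4 -4 0 -1
12   : -4 -4 0 -1 12
add  : -4 -4 0 11
-3   : -4 -4 0 11 -3
idiv : -4 -4 0 -3
sub  : -4 -4 3
12   : -4 -4 3 12
5    : -4 -4 3 12 5
mul  : -4 -4 3 60
mul  : -4 -4 180
mod  : -4 -4
add  : -8

-8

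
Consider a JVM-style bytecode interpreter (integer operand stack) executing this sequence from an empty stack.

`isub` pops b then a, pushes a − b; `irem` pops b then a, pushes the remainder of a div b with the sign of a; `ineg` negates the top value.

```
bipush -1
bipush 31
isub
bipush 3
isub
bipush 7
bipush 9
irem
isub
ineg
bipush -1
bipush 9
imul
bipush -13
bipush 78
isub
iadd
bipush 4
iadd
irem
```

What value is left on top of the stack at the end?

42

bipush -1  -> [-1]
bipush 31  -> [-1, 31]
isub       -> [-32]
bipush 3   -> [-32, 3]
isub       -> [-35]
bipush 7   -> [-35, 7]
bipush 9   -> [-35, 7, 9]
irem       -> [-35, 7]
isub       -> [-42]
ineg       -> [42]
bipush -1  -> [42, -1]
bipush 9   -> [42, -1, 9]
imul       -> [42, -9]
bipush -13 -> [42, -9, -13]
bipush 78  -> [42, -9, -13, 78]
isub       -> [42, -9, -91]
iadd       -> [42, -100]
bipush 4   -> [42, -100, 4]
iadd       -> [42, -96]
irem       -> [42]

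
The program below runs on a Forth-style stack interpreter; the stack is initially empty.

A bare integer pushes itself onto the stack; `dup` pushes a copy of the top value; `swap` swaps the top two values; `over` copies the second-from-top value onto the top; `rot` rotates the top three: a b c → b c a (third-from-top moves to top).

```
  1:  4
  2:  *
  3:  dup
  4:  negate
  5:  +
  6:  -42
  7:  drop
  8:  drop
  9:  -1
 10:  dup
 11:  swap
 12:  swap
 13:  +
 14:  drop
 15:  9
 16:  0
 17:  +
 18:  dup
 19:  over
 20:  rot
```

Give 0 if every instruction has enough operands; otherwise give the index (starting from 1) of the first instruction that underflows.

4  [4]
*  — needs 2 operands, stack has 1 → underflow

2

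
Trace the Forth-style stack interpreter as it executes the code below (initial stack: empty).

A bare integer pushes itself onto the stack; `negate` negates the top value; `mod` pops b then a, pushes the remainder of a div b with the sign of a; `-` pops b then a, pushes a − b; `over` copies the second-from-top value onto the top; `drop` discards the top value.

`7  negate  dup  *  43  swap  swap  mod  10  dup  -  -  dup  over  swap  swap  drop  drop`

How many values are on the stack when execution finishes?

7      -> [7]
negate -> [-7]
dup    -> [-7, -7]
*      -> [49]
43     -> [49, 43]
swap   -> [43, 49]
swap   -> [49, 43]
mod    -> [6]
10     -> [6, 10]
dup    -> [6, 10, 10]
-      -> [6, 0]
-      -> [6]
dup    -> [6, 6]
over   -> [6, 6, 6]
swap   -> [6, 6, 6]
swap   -> [6, 6, 6]
drop   -> [6, 6]
drop   -> [6]

1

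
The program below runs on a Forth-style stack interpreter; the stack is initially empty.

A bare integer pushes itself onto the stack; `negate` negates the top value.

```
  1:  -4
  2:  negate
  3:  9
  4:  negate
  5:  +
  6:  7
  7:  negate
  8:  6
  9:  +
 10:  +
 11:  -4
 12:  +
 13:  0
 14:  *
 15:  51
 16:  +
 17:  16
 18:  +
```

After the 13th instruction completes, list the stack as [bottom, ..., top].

-4     : -4
negate : 4
9      : 4 9
negate : 4 -9
+      : -5
7      : -5 7
negate : -5 -7
6      : -5 -7 6
+      : -5 -1
+      : -6
-4     : -6 -4
+      : -10
0      : -10 0

[-10, 0]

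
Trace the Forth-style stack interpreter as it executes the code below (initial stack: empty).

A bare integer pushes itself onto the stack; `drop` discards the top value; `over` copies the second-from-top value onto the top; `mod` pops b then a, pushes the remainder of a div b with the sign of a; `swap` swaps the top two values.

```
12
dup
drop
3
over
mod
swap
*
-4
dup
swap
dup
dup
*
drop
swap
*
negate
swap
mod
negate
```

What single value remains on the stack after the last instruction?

16

12      12
dup     12 12
drop    12
3       12 3
over    12 3 12
mod     12 3
swap    3 12
*       36
-4      36 -4
dup     36 -4 -4
swap    36 -4 -4
dup     36 -4 -4 -4
dup     36 -4 -4 -4 -4
*       36 -4 -4 16
drop    36 -4 -4
swap    36 -4 -4
*       36 16
negate  36 -16
swap    -16 36
mod     -16
negate  16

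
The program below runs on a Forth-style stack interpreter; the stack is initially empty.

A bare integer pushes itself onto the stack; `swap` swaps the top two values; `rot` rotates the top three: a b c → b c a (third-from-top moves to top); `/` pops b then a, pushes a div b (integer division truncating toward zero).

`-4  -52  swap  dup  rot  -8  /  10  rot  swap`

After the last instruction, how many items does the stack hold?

4

-4    -4
-52   -4 -52
swap  -52 -4
dup   -52 -4 -4
rot   -4 -4 -52
-8    -4 -4 -52 -8
/     -4 -4 6
10    -4 -4 6 10
rot   -4 6 10 -4
swap  -4 6 -4 10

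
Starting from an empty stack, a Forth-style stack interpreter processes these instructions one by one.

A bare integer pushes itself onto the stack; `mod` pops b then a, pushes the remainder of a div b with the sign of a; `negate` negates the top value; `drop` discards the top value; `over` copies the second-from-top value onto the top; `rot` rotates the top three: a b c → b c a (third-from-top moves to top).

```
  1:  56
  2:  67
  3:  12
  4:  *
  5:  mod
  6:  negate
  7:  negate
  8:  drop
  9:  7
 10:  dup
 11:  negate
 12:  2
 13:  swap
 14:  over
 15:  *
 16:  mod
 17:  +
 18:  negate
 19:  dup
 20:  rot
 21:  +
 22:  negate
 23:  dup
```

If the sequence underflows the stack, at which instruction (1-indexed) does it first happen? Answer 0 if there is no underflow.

56     → 56
67     → 56 67
12     → 56 67 12
*      → 56 804
mod    → 56
negate → -56
negate → 56
drop   → (empty)
7      → 7
dup    → 7 7
negate → 7 -7
2      → 7 -7 2
swap   → 7 2 -7
over   → 7 2 -7 2
*      → 7 2 -14
mod    → 7 2
+      → 9
negate → -9
dup    → -9 -9
rot  — needs 3 operands, stack has 2 → underflow

20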